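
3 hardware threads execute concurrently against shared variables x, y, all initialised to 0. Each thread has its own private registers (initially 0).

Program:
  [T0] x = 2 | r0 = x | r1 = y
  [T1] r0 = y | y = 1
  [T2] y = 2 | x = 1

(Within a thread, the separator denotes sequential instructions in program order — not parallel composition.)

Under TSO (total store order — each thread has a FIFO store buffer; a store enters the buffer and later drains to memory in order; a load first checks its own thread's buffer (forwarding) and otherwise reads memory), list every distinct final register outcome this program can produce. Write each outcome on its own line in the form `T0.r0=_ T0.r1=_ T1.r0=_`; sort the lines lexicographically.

T0.r0=1 T0.r1=1 T1.r0=0
T0.r0=1 T0.r1=1 T1.r0=2
T0.r0=1 T0.r1=2 T1.r0=0
T0.r0=1 T0.r1=2 T1.r0=2
T0.r0=2 T0.r1=0 T1.r0=0
T0.r0=2 T0.r1=0 T1.r0=2
T0.r0=2 T0.r1=1 T1.r0=0
T0.r0=2 T0.r1=1 T1.r0=2
T0.r0=2 T0.r1=2 T1.r0=0
T0.r0=2 T0.r1=2 T1.r0=2

outcome vector order: (T0.r0,T0.r1,T1.r0)
|TSO outcomes| = 10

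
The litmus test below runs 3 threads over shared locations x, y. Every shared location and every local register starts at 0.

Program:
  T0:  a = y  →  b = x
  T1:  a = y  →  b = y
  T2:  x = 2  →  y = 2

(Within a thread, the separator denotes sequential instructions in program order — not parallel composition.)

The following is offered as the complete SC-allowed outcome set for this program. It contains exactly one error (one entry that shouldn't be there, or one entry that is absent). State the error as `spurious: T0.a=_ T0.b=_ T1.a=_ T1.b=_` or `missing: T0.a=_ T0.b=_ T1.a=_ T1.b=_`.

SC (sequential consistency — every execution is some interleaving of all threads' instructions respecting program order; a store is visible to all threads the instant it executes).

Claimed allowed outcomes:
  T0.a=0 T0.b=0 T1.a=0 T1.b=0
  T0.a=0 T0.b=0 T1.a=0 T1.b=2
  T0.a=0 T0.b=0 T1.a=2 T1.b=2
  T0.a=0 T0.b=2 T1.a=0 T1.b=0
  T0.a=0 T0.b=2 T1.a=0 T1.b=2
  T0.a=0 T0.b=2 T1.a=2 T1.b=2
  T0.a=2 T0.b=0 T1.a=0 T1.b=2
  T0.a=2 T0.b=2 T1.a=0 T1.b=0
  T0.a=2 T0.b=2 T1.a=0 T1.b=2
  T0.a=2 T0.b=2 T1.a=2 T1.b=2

spurious: T0.a=2 T0.b=0 T1.a=0 T1.b=2

outcome vector order: (T0.a,T0.b,T1.a,T1.b)
SC: 9 outcomes — {0000, 0002, 0022, 0200, 0202, 0222, 2200, 2202, 2222}
claimed∖SC = {2002}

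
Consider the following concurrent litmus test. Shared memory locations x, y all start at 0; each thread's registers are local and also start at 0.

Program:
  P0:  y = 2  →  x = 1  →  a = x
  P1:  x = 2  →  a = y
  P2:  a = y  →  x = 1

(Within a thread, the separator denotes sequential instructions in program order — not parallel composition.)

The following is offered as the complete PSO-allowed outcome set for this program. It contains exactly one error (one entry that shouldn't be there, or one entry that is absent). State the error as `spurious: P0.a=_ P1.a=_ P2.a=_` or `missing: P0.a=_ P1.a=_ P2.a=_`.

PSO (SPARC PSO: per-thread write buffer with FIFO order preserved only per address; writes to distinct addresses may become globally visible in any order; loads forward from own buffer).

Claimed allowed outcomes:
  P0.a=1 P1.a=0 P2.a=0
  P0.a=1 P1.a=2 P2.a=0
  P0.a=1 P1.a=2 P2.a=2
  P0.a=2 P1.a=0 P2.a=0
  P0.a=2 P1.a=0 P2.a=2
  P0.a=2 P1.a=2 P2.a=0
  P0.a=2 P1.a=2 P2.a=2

outcome vector order: (P0.a,P1.a,P2.a)
PSO (8): <1 0 0> <1 0 2> <1 2 0> <1 2 2> <2 0 0> <2 0 2> <2 2 0> <2 2 2>
PSO∖claimed = {<1 0 2>}

missing: P0.a=1 P1.a=0 P2.a=2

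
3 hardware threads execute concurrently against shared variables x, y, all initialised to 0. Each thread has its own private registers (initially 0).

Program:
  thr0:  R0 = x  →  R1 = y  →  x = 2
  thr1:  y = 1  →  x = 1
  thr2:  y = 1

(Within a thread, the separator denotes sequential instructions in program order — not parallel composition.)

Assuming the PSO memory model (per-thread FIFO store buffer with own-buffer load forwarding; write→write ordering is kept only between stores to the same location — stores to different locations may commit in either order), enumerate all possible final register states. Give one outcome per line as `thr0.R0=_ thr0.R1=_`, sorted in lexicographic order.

thr0.R0=0 thr0.R1=0
thr0.R0=0 thr0.R1=1
thr0.R0=1 thr0.R1=0
thr0.R0=1 thr0.R1=1

outcome vector order: (thr0.R0,thr0.R1)
|PSO outcomes| = 4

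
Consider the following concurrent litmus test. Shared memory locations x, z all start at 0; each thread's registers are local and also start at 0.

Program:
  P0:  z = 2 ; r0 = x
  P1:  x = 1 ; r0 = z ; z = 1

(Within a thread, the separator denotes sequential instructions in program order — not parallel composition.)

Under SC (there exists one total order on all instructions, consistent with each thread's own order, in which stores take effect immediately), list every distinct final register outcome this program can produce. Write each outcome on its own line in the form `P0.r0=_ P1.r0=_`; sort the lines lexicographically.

P0.r0=0 P1.r0=2
P0.r0=1 P1.r0=0
P0.r0=1 P1.r0=2

outcome vector order: (P0.r0,P1.r0)
|SC outcomes| = 3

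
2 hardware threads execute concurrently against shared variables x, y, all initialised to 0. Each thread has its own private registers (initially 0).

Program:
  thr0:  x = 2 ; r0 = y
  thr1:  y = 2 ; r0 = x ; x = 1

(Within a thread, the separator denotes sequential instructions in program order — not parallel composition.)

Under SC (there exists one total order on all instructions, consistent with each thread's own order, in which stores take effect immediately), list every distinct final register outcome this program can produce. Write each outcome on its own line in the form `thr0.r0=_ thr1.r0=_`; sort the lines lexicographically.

outcome vector order: (thr0.r0,thr1.r0)
|SC outcomes| = 3

thr0.r0=0 thr1.r0=2
thr0.r0=2 thr1.r0=0
thr0.r0=2 thr1.r0=2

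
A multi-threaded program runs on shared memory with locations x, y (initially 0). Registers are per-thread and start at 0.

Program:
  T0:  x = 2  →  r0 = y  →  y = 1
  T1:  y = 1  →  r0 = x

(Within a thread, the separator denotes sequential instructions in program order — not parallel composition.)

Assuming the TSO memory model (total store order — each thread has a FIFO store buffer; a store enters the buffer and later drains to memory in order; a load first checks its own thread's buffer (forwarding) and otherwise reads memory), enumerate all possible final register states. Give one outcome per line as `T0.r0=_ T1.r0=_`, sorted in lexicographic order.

outcome vector order: (T0.r0,T1.r0)
|TSO outcomes| = 4

T0.r0=0 T1.r0=0
T0.r0=0 T1.r0=2
T0.r0=1 T1.r0=0
T0.r0=1 T1.r0=2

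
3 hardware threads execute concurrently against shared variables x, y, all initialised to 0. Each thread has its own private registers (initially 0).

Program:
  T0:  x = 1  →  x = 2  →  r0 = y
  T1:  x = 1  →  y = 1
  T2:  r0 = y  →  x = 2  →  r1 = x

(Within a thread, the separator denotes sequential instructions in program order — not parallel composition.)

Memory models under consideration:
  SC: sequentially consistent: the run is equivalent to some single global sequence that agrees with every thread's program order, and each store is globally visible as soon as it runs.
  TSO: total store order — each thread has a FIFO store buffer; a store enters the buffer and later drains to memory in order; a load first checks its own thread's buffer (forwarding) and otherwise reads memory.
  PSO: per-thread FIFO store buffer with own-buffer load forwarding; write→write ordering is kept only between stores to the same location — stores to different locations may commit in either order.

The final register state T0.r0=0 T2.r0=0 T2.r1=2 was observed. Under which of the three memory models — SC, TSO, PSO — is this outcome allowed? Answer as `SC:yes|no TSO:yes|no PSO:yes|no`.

outcome vector order: (T0.r0,T2.r0,T2.r1)
SC (7): <0 0 1>; <0 0 2>; <0 1 2>; <1 0 1>; <1 0 2>; <1 1 1>; <1 1 2>
TSO (8): <0 0 1>; <0 0 2>; <0 1 1>; <0 1 2>; <1 0 1>; <1 0 2>; <1 1 1>; <1 1 2>
PSO (8): <0 0 1>; <0 0 2>; <0 1 1>; <0 1 2>; <1 0 1>; <1 0 2>; <1 1 1>; <1 1 2>
target <0 0 2> ∈ {SC,TSO,PSO}

SC:yes TSO:yes PSO:yes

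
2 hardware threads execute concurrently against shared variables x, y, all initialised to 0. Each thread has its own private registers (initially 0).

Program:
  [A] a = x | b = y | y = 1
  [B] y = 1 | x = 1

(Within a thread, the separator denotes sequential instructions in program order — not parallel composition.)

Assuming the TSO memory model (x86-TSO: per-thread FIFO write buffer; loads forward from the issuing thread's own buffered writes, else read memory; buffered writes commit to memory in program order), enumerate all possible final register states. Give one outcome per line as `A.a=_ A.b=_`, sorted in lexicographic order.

outcome vector order: (A.a,A.b)
|TSO outcomes| = 3

A.a=0 A.b=0
A.a=0 A.b=1
A.a=1 A.b=1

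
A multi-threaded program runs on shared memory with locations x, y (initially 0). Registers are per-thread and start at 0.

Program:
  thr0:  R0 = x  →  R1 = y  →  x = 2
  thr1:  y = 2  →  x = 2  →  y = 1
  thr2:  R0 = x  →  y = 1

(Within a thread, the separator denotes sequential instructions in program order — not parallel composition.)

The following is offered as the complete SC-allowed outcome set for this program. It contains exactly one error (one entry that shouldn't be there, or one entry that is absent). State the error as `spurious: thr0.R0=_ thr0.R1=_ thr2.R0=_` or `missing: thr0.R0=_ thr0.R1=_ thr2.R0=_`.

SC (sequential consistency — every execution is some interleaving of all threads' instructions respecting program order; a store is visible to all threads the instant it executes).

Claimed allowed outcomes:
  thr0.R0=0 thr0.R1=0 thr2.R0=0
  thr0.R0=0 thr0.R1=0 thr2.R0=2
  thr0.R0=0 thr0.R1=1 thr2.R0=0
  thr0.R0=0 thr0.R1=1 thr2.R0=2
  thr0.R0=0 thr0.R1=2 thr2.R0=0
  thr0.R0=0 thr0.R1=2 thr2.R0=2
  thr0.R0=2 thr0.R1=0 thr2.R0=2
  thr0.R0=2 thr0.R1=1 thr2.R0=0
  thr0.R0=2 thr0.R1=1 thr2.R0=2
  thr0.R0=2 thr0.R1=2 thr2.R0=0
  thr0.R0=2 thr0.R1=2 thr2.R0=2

outcome vector order: (thr0.R0,thr0.R1,thr2.R0)
[SC] allowed = {(0,0,0); (0,0,2); (0,1,0); (0,1,2); (0,2,0); (0,2,2); (2,1,0); (2,1,2); (2,2,0); (2,2,2)}
claimed∖SC = {(2,0,2)}

spurious: thr0.R0=2 thr0.R1=0 thr2.R0=2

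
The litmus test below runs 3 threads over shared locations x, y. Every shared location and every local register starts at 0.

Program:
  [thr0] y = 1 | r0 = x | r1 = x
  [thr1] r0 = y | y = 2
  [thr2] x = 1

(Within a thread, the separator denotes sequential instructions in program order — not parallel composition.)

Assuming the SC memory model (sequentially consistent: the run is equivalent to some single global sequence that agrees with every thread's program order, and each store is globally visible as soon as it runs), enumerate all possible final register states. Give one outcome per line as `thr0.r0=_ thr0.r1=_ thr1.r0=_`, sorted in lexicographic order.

outcome vector order: (thr0.r0,thr0.r1,thr1.r0)
|SC outcomes| = 6

thr0.r0=0 thr0.r1=0 thr1.r0=0
thr0.r0=0 thr0.r1=0 thr1.r0=1
thr0.r0=0 thr0.r1=1 thr1.r0=0
thr0.r0=0 thr0.r1=1 thr1.r0=1
thr0.r0=1 thr0.r1=1 thr1.r0=0
thr0.r0=1 thr0.r1=1 thr1.r0=1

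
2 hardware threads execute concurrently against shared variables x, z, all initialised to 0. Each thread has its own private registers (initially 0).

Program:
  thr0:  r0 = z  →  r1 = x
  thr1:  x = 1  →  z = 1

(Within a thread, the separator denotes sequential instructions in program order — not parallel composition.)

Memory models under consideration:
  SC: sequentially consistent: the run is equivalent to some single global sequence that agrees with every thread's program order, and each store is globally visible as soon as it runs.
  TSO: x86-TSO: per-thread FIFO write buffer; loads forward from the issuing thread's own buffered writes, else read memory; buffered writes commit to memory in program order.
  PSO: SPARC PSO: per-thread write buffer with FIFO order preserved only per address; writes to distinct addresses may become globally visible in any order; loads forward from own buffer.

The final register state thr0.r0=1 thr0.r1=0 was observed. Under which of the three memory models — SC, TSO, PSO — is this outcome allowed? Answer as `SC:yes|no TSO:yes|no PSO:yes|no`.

outcome vector order: (thr0.r0,thr0.r1)
[SC] allowed = {00, 01, 11}
[TSO] allowed = {00, 01, 11}
[PSO] allowed = {00, 01, 10, 11}
target 10 ∈ {PSO}

SC:no TSO:no PSO:yes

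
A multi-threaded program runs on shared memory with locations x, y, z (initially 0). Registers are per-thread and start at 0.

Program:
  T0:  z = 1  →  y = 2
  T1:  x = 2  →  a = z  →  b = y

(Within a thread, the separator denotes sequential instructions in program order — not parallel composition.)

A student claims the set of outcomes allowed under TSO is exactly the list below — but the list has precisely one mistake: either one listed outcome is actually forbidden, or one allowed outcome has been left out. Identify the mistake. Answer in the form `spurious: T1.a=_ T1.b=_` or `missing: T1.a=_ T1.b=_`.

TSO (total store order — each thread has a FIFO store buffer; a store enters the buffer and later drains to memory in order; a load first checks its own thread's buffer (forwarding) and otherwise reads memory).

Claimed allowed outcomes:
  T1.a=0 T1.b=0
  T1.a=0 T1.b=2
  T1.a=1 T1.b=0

missing: T1.a=1 T1.b=2

outcome vector order: (T1.a,T1.b)
TSO (4): 0/0; 0/2; 1/0; 1/2
TSO∖claimed = {1/2}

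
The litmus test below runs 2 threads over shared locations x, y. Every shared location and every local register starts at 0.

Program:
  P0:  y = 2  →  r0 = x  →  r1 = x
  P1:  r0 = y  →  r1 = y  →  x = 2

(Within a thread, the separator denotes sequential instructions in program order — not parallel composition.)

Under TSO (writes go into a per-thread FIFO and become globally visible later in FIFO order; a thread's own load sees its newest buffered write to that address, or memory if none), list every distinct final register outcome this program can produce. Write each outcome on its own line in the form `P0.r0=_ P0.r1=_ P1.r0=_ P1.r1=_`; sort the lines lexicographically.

P0.r0=0 P0.r1=0 P1.r0=0 P1.r1=0
P0.r0=0 P0.r1=0 P1.r0=0 P1.r1=2
P0.r0=0 P0.r1=0 P1.r0=2 P1.r1=2
P0.r0=0 P0.r1=2 P1.r0=0 P1.r1=0
P0.r0=0 P0.r1=2 P1.r0=0 P1.r1=2
P0.r0=0 P0.r1=2 P1.r0=2 P1.r1=2
P0.r0=2 P0.r1=2 P1.r0=0 P1.r1=0
P0.r0=2 P0.r1=2 P1.r0=0 P1.r1=2
P0.r0=2 P0.r1=2 P1.r0=2 P1.r1=2

outcome vector order: (P0.r0,P0.r1,P1.r0,P1.r1)
|TSO outcomes| = 9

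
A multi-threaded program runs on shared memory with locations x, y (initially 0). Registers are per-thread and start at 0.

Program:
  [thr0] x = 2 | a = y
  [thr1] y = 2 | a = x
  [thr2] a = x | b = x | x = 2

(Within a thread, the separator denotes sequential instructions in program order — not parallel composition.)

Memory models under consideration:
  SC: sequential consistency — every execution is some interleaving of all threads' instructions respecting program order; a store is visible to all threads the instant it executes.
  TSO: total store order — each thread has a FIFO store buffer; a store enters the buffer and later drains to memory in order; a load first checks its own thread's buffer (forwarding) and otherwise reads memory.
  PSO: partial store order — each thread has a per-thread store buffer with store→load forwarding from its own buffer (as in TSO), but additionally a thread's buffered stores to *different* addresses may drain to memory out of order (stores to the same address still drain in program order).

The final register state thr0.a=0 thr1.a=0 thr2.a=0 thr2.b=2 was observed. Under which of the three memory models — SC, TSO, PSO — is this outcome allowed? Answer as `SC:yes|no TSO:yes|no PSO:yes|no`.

SC:no TSO:yes PSO:yes

outcome vector order: (thr0.a,thr1.a,thr2.a,thr2.b)
under SC → (0,2,0,0); (0,2,0,2); (0,2,2,2); (2,0,0,0); (2,0,0,2); (2,0,2,2); (2,2,0,0); (2,2,0,2); (2,2,2,2)
under TSO → (0,0,0,0); (0,0,0,2); (0,0,2,2); (0,2,0,0); (0,2,0,2); (0,2,2,2); (2,0,0,0); (2,0,0,2); (2,0,2,2); (2,2,0,0); (2,2,0,2); (2,2,2,2)
under PSO → (0,0,0,0); (0,0,0,2); (0,0,2,2); (0,2,0,0); (0,2,0,2); (0,2,2,2); (2,0,0,0); (2,0,0,2); (2,0,2,2); (2,2,0,0); (2,2,0,2); (2,2,2,2)
target (0,0,0,2) ∈ {TSO,PSO}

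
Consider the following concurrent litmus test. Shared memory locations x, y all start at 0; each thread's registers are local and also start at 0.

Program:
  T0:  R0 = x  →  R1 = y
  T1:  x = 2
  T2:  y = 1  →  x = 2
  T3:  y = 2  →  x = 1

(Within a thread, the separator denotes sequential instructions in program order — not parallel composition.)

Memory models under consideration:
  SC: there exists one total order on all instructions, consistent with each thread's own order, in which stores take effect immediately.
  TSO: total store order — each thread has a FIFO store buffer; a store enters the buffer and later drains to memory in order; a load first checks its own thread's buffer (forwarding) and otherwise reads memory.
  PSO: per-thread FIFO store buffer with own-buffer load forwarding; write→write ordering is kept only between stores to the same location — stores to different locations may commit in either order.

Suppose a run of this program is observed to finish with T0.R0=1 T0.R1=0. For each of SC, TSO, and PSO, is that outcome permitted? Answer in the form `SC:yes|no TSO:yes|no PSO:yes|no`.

SC:no TSO:no PSO:yes

outcome vector order: (T0.R0,T0.R1)
SC (8): 0/0 0/1 0/2 1/1 1/2 2/0 2/1 2/2
TSO (8): 0/0 0/1 0/2 1/1 1/2 2/0 2/1 2/2
PSO (9): 0/0 0/1 0/2 1/0 1/1 1/2 2/0 2/1 2/2
target 1/0 ∈ {PSO}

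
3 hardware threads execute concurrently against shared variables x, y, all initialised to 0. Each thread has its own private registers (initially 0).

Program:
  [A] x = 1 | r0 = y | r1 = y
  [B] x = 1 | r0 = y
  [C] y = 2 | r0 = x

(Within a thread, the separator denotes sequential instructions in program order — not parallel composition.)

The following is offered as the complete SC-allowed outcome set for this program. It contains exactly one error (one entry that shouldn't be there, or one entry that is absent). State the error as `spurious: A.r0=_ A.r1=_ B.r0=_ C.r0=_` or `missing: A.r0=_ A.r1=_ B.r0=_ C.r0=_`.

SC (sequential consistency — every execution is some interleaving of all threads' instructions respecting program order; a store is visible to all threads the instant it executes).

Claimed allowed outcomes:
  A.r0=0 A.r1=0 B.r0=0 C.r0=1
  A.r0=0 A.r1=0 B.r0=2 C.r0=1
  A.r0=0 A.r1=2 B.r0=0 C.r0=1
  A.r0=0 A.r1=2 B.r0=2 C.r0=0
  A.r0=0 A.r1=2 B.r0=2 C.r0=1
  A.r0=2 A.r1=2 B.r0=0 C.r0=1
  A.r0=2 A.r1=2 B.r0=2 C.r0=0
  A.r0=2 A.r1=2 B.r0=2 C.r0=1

spurious: A.r0=0 A.r1=2 B.r0=2 C.r0=0

outcome vector order: (A.r0,A.r1,B.r0,C.r0)
under SC → 0/0/0/1 0/0/2/1 0/2/0/1 0/2/2/1 2/2/0/1 2/2/2/0 2/2/2/1
claimed∖SC = {0/2/2/0}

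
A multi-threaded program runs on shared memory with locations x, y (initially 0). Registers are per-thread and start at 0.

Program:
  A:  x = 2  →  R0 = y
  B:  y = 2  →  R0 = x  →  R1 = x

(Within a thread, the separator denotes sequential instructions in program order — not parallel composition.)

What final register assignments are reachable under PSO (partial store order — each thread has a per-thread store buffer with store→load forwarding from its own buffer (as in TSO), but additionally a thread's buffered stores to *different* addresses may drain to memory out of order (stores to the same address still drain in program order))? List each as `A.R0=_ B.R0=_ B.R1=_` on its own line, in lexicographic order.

A.R0=0 B.R0=0 B.R1=0
A.R0=0 B.R0=0 B.R1=2
A.R0=0 B.R0=2 B.R1=2
A.R0=2 B.R0=0 B.R1=0
A.R0=2 B.R0=0 B.R1=2
A.R0=2 B.R0=2 B.R1=2

outcome vector order: (A.R0,B.R0,B.R1)
|PSO outcomes| = 6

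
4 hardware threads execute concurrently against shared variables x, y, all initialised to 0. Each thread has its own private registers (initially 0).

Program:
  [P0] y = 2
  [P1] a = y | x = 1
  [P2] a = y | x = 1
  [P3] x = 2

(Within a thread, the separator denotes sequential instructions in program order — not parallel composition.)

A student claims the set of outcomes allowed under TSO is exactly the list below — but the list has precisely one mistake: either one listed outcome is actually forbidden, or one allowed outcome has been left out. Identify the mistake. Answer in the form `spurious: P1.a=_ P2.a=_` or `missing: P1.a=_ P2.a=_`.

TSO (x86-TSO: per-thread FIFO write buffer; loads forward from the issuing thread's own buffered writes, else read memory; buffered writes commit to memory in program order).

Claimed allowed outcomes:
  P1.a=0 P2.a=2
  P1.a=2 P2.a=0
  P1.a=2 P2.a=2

missing: P1.a=0 P2.a=0

outcome vector order: (P1.a,P2.a)
[TSO] allowed = {00, 02, 20, 22}
TSO∖claimed = {00}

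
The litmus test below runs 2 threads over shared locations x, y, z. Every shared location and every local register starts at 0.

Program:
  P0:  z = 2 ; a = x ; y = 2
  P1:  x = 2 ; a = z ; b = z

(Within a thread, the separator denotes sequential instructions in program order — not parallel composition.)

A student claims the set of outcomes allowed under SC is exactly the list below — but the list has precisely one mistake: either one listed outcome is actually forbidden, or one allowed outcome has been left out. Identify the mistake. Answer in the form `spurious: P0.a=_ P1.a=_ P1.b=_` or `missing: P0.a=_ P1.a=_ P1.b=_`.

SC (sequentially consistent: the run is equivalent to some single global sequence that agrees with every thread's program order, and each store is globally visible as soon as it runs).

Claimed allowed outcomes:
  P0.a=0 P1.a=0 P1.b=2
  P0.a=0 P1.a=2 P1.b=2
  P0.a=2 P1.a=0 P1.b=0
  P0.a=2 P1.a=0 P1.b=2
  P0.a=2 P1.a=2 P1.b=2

spurious: P0.a=0 P1.a=0 P1.b=2

outcome vector order: (P0.a,P1.a,P1.b)
SC (4): 022, 200, 202, 222
claimed∖SC = {002}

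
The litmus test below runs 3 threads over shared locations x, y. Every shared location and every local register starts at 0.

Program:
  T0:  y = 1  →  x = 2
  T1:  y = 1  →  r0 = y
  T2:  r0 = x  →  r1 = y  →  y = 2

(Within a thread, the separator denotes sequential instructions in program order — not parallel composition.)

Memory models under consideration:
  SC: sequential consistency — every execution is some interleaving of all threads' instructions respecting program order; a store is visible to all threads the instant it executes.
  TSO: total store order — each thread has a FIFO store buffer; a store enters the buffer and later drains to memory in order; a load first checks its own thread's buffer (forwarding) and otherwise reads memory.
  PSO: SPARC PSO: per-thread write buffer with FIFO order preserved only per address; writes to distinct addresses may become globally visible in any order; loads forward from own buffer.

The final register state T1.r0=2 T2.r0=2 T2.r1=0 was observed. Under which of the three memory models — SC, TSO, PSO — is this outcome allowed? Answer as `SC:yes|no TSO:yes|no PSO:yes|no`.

SC:no TSO:no PSO:yes

outcome vector order: (T1.r0,T2.r0,T2.r1)
[SC] allowed = {1/0/0 1/0/1 1/2/1 2/0/0 2/0/1 2/2/1}
[TSO] allowed = {1/0/0 1/0/1 1/2/1 2/0/0 2/0/1 2/2/1}
[PSO] allowed = {1/0/0 1/0/1 1/2/0 1/2/1 2/0/0 2/0/1 2/2/0 2/2/1}
target 2/2/0 ∈ {PSO}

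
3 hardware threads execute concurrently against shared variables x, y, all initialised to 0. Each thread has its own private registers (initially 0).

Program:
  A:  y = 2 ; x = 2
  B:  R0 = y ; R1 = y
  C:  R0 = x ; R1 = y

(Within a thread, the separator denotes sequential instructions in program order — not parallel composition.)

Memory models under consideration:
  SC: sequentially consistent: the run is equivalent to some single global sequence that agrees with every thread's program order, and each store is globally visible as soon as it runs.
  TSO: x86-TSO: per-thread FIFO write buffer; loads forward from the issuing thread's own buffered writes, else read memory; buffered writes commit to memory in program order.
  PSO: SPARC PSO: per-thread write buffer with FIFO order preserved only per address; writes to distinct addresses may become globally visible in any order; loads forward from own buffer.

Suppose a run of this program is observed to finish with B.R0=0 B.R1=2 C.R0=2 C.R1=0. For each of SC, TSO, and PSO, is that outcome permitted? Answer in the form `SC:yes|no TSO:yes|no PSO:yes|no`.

outcome vector order: (B.R0,B.R1,C.R0,C.R1)
[SC] allowed = {(0,0,0,0) (0,0,0,2) (0,0,2,2) (0,2,0,0) (0,2,0,2) (0,2,2,2) (2,2,0,0) (2,2,0,2) (2,2,2,2)}
[TSO] allowed = {(0,0,0,0) (0,0,0,2) (0,0,2,2) (0,2,0,0) (0,2,0,2) (0,2,2,2) (2,2,0,0) (2,2,0,2) (2,2,2,2)}
[PSO] allowed = {(0,0,0,0) (0,0,0,2) (0,0,2,0) (0,0,2,2) (0,2,0,0) (0,2,0,2) (0,2,2,0) (0,2,2,2) (2,2,0,0) (2,2,0,2) (2,2,2,0) (2,2,2,2)}
target (0,2,2,0) ∈ {PSO}

SC:no TSO:no PSO:yes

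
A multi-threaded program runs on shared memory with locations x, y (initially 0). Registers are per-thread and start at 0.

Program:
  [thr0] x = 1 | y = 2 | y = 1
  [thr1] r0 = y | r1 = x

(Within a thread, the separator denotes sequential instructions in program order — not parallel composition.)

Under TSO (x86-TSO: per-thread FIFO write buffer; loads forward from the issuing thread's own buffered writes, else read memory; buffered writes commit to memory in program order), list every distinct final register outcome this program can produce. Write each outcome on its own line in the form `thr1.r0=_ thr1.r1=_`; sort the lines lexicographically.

thr1.r0=0 thr1.r1=0
thr1.r0=0 thr1.r1=1
thr1.r0=1 thr1.r1=1
thr1.r0=2 thr1.r1=1

outcome vector order: (thr1.r0,thr1.r1)
|TSO outcomes| = 4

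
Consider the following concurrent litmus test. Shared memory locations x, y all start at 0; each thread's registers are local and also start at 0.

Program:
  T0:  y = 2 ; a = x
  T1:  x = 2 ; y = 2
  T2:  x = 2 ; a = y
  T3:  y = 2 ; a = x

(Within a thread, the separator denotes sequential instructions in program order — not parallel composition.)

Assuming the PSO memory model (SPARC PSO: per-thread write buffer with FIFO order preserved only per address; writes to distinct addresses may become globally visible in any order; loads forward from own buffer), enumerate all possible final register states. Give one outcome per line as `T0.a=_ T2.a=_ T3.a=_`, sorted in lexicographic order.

T0.a=0 T2.a=0 T3.a=0
T0.a=0 T2.a=0 T3.a=2
T0.a=0 T2.a=2 T3.a=0
T0.a=0 T2.a=2 T3.a=2
T0.a=2 T2.a=0 T3.a=0
T0.a=2 T2.a=0 T3.a=2
T0.a=2 T2.a=2 T3.a=0
T0.a=2 T2.a=2 T3.a=2

outcome vector order: (T0.a,T2.a,T3.a)
|PSO outcomes| = 8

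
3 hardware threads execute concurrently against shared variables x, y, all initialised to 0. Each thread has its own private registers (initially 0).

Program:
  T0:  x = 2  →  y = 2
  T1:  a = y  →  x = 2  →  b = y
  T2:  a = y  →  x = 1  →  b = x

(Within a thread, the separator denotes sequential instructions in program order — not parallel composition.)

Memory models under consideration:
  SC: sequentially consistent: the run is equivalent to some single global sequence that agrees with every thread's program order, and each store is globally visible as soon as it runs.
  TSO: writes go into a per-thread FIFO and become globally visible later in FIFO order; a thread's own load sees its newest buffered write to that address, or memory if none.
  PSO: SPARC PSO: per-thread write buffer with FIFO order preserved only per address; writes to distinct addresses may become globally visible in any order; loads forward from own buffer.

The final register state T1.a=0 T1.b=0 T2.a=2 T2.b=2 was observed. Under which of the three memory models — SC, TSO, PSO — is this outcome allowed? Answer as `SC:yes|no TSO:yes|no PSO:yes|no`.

outcome vector order: (T1.a,T1.b,T2.a,T2.b)
under SC → 0/0/0/1; 0/0/0/2; 0/0/2/1; 0/2/0/1; 0/2/0/2; 0/2/2/1; 0/2/2/2; 2/2/0/1; 2/2/0/2; 2/2/2/1; 2/2/2/2
under TSO → 0/0/0/1; 0/0/0/2; 0/0/2/1; 0/0/2/2; 0/2/0/1; 0/2/0/2; 0/2/2/1; 0/2/2/2; 2/2/0/1; 2/2/0/2; 2/2/2/1; 2/2/2/2
under PSO → 0/0/0/1; 0/0/0/2; 0/0/2/1; 0/0/2/2; 0/2/0/1; 0/2/0/2; 0/2/2/1; 0/2/2/2; 2/2/0/1; 2/2/0/2; 2/2/2/1; 2/2/2/2
target 0/0/2/2 ∈ {TSO,PSO}

SC:no TSO:yes PSO:yes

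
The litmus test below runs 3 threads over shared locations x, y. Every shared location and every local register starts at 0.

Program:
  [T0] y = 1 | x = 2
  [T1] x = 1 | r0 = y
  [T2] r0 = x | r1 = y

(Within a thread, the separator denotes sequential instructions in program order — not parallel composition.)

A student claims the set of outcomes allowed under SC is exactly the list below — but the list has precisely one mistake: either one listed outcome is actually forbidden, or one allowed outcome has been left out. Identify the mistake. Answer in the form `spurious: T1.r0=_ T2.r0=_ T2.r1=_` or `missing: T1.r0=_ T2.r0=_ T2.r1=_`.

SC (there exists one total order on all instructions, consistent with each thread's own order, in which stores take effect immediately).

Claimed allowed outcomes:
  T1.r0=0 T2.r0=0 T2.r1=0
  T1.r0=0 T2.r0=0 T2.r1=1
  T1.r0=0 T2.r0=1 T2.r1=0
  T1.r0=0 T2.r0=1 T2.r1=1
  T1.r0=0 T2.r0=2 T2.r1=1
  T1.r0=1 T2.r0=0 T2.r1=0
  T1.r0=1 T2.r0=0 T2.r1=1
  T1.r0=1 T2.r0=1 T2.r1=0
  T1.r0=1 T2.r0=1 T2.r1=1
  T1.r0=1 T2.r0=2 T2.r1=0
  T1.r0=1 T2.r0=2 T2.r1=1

spurious: T1.r0=1 T2.r0=2 T2.r1=0

outcome vector order: (T1.r0,T2.r0,T2.r1)
SC: 10 outcomes — {<0 0 0>, <0 0 1>, <0 1 0>, <0 1 1>, <0 2 1>, <1 0 0>, <1 0 1>, <1 1 0>, <1 1 1>, <1 2 1>}
claimed∖SC = {<1 2 0>}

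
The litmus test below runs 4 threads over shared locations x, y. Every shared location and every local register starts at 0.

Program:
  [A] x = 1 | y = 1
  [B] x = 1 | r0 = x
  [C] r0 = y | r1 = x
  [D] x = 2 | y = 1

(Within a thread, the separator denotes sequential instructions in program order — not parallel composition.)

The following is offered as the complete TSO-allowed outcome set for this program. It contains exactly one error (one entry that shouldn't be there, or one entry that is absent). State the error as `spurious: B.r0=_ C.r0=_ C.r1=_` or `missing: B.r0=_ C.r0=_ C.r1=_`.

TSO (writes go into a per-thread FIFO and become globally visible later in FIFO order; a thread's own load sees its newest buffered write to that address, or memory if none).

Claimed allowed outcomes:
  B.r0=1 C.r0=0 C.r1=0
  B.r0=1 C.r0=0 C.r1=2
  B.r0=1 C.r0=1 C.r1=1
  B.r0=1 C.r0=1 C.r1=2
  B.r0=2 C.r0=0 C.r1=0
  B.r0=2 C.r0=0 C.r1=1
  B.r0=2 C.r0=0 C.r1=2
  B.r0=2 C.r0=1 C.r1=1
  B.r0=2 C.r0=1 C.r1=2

missing: B.r0=1 C.r0=0 C.r1=1

outcome vector order: (B.r0,C.r0,C.r1)
TSO: 10 outcomes — {100; 101; 102; 111; 112; 200; 201; 202; 211; 212}
TSO∖claimed = {101}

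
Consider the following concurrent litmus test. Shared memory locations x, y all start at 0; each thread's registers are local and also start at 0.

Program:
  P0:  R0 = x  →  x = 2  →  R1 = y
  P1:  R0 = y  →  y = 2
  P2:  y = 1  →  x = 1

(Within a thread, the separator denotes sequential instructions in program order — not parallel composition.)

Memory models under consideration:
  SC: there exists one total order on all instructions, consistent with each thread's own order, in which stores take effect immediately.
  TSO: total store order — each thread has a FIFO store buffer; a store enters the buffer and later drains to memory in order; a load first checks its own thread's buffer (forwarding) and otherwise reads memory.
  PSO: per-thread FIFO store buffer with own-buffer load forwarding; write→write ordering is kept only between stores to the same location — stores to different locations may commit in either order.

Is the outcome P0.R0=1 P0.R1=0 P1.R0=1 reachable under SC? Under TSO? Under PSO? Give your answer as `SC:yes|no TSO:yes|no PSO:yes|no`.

outcome vector order: (P0.R0,P0.R1,P1.R0)
[SC] allowed = {<0 0 0>, <0 0 1>, <0 1 0>, <0 1 1>, <0 2 0>, <0 2 1>, <1 1 0>, <1 1 1>, <1 2 0>, <1 2 1>}
[TSO] allowed = {<0 0 0>, <0 0 1>, <0 1 0>, <0 1 1>, <0 2 0>, <0 2 1>, <1 1 0>, <1 1 1>, <1 2 0>, <1 2 1>}
[PSO] allowed = {<0 0 0>, <0 0 1>, <0 1 0>, <0 1 1>, <0 2 0>, <0 2 1>, <1 0 0>, <1 0 1>, <1 1 0>, <1 1 1>, <1 2 0>, <1 2 1>}
target <1 0 1> ∈ {PSO}

SC:no TSO:no PSO:yes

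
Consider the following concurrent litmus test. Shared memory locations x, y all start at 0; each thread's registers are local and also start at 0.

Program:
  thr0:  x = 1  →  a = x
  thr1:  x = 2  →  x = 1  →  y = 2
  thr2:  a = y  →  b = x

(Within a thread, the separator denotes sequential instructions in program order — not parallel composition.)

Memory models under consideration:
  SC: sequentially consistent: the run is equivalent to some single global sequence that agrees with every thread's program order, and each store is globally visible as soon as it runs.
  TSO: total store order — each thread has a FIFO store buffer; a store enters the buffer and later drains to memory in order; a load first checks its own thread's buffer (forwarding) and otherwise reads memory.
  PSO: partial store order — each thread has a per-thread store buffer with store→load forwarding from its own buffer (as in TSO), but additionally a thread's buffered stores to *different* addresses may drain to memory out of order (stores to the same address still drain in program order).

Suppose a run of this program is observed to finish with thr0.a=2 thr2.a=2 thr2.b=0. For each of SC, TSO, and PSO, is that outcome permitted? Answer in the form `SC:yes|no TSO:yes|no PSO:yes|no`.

SC:no TSO:no PSO:yes

outcome vector order: (thr0.a,thr2.a,thr2.b)
SC: 8 outcomes — {100, 101, 102, 121, 200, 201, 202, 221}
TSO: 8 outcomes — {100, 101, 102, 121, 200, 201, 202, 221}
PSO: 12 outcomes — {100, 101, 102, 120, 121, 122, 200, 201, 202, 220, 221, 222}
target 220 ∈ {PSO}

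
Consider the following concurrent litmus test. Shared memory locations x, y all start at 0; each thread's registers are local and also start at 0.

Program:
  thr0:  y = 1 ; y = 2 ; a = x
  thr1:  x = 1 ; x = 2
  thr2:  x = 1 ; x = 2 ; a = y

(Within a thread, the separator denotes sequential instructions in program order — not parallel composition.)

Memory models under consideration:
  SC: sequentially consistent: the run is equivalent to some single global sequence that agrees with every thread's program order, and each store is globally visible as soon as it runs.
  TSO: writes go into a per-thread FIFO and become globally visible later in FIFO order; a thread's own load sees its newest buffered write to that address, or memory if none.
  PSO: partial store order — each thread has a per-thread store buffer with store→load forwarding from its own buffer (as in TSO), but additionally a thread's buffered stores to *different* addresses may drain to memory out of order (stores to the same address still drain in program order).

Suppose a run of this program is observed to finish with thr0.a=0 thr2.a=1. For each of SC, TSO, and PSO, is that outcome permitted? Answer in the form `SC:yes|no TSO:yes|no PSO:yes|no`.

SC:no TSO:yes PSO:yes

outcome vector order: (thr0.a,thr2.a)
SC (7): 0/2; 1/0; 1/1; 1/2; 2/0; 2/1; 2/2
TSO (9): 0/0; 0/1; 0/2; 1/0; 1/1; 1/2; 2/0; 2/1; 2/2
PSO (9): 0/0; 0/1; 0/2; 1/0; 1/1; 1/2; 2/0; 2/1; 2/2
target 0/1 ∈ {TSO,PSO}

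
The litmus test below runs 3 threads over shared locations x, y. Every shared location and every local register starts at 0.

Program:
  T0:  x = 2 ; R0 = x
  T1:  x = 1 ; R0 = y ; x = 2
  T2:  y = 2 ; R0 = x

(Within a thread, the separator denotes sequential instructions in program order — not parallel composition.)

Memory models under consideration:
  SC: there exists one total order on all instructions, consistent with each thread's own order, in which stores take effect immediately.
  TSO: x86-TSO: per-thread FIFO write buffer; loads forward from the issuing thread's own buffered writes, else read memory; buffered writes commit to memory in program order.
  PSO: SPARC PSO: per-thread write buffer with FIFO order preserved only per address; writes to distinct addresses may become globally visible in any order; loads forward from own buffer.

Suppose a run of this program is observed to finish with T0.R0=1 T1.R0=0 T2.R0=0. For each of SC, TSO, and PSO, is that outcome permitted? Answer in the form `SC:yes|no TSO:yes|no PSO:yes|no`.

outcome vector order: (T0.R0,T1.R0,T2.R0)
SC (10): <1 0 1>; <1 0 2>; <1 2 0>; <1 2 1>; <1 2 2>; <2 0 1>; <2 0 2>; <2 2 0>; <2 2 1>; <2 2 2>
TSO (12): <1 0 0>; <1 0 1>; <1 0 2>; <1 2 0>; <1 2 1>; <1 2 2>; <2 0 0>; <2 0 1>; <2 0 2>; <2 2 0>; <2 2 1>; <2 2 2>
PSO (12): <1 0 0>; <1 0 1>; <1 0 2>; <1 2 0>; <1 2 1>; <1 2 2>; <2 0 0>; <2 0 1>; <2 0 2>; <2 2 0>; <2 2 1>; <2 2 2>
target <1 0 0> ∈ {TSO,PSO}

SC:no TSO:yes PSO:yes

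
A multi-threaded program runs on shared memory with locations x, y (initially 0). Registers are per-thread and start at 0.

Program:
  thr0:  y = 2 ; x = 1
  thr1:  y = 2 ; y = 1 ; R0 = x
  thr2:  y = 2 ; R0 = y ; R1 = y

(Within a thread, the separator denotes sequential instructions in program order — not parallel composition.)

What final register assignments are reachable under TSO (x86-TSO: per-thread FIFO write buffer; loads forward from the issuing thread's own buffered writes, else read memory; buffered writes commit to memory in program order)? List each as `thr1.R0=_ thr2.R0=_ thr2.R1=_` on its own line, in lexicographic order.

thr1.R0=0 thr2.R0=1 thr2.R1=1
thr1.R0=0 thr2.R0=1 thr2.R1=2
thr1.R0=0 thr2.R0=2 thr2.R1=1
thr1.R0=0 thr2.R0=2 thr2.R1=2
thr1.R0=1 thr2.R0=1 thr2.R1=1
thr1.R0=1 thr2.R0=1 thr2.R1=2
thr1.R0=1 thr2.R0=2 thr2.R1=1
thr1.R0=1 thr2.R0=2 thr2.R1=2

outcome vector order: (thr1.R0,thr2.R0,thr2.R1)
|TSO outcomes| = 8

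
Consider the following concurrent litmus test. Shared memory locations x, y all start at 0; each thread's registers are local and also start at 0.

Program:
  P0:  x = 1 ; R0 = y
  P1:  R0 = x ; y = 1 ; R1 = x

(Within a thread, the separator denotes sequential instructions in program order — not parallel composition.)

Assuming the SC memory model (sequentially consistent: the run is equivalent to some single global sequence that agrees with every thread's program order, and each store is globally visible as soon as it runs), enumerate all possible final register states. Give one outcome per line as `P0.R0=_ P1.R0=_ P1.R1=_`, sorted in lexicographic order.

P0.R0=0 P1.R0=0 P1.R1=1
P0.R0=0 P1.R0=1 P1.R1=1
P0.R0=1 P1.R0=0 P1.R1=0
P0.R0=1 P1.R0=0 P1.R1=1
P0.R0=1 P1.R0=1 P1.R1=1

outcome vector order: (P0.R0,P1.R0,P1.R1)
|SC outcomes| = 5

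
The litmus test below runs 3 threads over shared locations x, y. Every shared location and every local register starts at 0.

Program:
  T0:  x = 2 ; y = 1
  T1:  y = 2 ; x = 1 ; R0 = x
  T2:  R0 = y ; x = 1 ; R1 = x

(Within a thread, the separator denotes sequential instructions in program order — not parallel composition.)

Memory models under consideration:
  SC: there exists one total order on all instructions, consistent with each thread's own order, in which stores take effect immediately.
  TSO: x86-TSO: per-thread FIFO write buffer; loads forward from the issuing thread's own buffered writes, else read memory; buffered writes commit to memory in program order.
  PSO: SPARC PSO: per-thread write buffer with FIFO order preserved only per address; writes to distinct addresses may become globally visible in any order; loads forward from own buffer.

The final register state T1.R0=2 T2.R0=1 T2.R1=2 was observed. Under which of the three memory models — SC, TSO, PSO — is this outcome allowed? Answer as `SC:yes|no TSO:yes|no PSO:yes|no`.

SC:no TSO:no PSO:yes

outcome vector order: (T1.R0,T2.R0,T2.R1)
SC (10): (1,0,1) (1,0,2) (1,1,1) (1,2,1) (1,2,2) (2,0,1) (2,0,2) (2,1,1) (2,2,1) (2,2,2)
TSO (10): (1,0,1) (1,0,2) (1,1,1) (1,2,1) (1,2,2) (2,0,1) (2,0,2) (2,1,1) (2,2,1) (2,2,2)
PSO (12): (1,0,1) (1,0,2) (1,1,1) (1,1,2) (1,2,1) (1,2,2) (2,0,1) (2,0,2) (2,1,1) (2,1,2) (2,2,1) (2,2,2)
target (2,1,2) ∈ {PSO}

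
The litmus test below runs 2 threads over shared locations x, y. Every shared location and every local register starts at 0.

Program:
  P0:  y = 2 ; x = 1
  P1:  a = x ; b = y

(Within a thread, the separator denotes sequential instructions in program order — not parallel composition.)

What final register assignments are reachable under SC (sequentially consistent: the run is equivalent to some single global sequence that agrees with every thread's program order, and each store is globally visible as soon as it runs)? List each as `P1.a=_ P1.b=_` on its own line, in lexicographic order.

P1.a=0 P1.b=0
P1.a=0 P1.b=2
P1.a=1 P1.b=2

outcome vector order: (P1.a,P1.b)
|SC outcomes| = 3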